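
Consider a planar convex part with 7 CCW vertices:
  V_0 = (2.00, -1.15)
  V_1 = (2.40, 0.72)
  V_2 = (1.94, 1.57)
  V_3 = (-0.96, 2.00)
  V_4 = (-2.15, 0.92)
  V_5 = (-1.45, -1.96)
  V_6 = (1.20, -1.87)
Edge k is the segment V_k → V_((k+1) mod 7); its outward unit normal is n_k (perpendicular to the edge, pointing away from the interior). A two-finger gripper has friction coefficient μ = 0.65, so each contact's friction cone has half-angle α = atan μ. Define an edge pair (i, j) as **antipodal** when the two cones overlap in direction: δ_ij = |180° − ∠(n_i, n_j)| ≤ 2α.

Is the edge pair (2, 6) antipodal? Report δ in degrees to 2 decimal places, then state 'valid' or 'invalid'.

α = atan 0.65 = 33.02°;  2α = 66.05°
edge 2: e_2 = (-2.90, +0.43);  n_2 = (+0.1467, +0.9892)
edge 6: e_6 = (+0.80, +0.72);  n_6 = (+0.6690, -0.7433)
∠(n_2, n_6) = 129.58°
δ = |180° − 129.58°| = 50.42°
50.42° ≤ 2α = 66.05°  →  valid

δ = 50.42°, valid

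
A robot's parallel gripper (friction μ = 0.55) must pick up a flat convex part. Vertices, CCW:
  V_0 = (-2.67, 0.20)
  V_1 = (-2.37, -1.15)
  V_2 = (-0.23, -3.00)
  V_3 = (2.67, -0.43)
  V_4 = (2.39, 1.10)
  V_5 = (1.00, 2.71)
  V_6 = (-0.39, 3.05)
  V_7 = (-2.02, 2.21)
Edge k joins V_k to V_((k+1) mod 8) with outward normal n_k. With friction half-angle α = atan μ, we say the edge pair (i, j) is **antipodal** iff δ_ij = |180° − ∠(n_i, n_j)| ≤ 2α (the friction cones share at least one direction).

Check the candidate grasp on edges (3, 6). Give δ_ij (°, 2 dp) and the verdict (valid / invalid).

α = atan 0.55 = 28.81°;  2α = 57.62°
edge 3: e_3 = (-0.28, +1.53);  n_3 = (+0.9837, +0.1800)
edge 6: e_6 = (-1.63, -0.84);  n_6 = (-0.4581, +0.8889)
∠(n_3, n_6) = 106.89°
δ = |180° − 106.89°| = 73.11°
73.11° > 2α = 57.62°  →  invalid

δ = 73.11°, invalid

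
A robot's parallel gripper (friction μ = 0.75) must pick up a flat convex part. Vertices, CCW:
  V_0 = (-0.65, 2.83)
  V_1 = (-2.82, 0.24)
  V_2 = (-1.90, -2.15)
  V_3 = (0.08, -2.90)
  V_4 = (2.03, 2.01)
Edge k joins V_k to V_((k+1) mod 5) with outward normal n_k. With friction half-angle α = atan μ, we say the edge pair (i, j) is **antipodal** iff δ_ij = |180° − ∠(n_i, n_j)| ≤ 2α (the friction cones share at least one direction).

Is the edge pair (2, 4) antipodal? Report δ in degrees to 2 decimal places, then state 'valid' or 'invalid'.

α = atan 0.75 = 36.87°;  2α = 73.74°
edge 2: e_2 = (+1.98, -0.75);  n_2 = (-0.3542, -0.9352)
edge 4: e_4 = (-2.68, +0.82);  n_4 = (+0.2926, +0.9562)
∠(n_2, n_4) = 176.27°
δ = |180° − 176.27°| = 3.73°
3.73° ≤ 2α = 73.74°  →  valid

δ = 3.73°, valid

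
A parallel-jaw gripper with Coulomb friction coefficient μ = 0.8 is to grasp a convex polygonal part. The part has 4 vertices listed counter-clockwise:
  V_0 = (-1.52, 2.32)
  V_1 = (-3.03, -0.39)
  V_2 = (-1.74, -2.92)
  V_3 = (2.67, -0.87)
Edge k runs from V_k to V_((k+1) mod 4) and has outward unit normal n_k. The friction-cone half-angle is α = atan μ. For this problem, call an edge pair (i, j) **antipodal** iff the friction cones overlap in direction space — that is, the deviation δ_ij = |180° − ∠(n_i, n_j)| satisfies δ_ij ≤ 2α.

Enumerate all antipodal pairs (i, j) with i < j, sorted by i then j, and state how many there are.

α = atan 0.8 = 38.66°;  2α = 77.32°
n_0 = (-0.8735, +0.4867)
n_1 = (-0.8909, -0.4542)
n_2 = (+0.4215, -0.9068)
n_3 = (+0.6058, +0.7956)
  (0,1): δ = 123.86°  ·
  (0,2): δ = 35.94°  ✓
  (0,3): δ = 81.84°  ·
  (1,2): δ = 92.08°  ·
  (1,3): δ = 25.70°  ✓
  (2,3): δ = 62.21°  ✓
antipodal pairs: 3

count = 3; pairs: (0,2), (1,3), (2,3)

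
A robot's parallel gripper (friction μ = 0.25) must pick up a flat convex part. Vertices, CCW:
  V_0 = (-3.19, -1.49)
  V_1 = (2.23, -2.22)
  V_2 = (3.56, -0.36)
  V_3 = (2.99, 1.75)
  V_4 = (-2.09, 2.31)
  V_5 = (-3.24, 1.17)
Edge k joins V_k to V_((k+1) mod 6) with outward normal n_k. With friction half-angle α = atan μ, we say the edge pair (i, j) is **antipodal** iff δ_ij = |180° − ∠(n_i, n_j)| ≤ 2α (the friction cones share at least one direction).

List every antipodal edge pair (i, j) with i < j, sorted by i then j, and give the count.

α = atan 0.25 = 14.04°;  2α = 28.07°
n_0 = (-0.1335, -0.9911)
n_1 = (+0.8134, -0.5817)
n_2 = (+0.9654, +0.2608)
n_3 = (+0.1096, +0.9940)
n_4 = (-0.7040, +0.7102)
n_5 = (-0.9998, -0.0188)
  (0,1): δ = 117.90°  ·
  (0,2): δ = 67.21°  ·
  (0,3): δ = 1.38°  ✓
  (0,4): δ = 52.42°  ·
  (0,5): δ = 98.75°  ·
  (1,2): δ = 129.32°  ·
  (1,3): δ = 60.72°  ·
  (1,4): δ = 9.68°  ✓
  (1,5): δ = 36.64°  ·
  (2,3): δ = 111.41°  ·
  (2,4): δ = 60.37°  ·
  (2,5): δ = 14.04°  ✓
  (3,4): δ = 128.96°  ·
  (3,5): δ = 82.63°  ·
  (4,5): δ = 133.67°  ·
antipodal pairs: 3

count = 3; pairs: (0,3), (1,4), (2,5)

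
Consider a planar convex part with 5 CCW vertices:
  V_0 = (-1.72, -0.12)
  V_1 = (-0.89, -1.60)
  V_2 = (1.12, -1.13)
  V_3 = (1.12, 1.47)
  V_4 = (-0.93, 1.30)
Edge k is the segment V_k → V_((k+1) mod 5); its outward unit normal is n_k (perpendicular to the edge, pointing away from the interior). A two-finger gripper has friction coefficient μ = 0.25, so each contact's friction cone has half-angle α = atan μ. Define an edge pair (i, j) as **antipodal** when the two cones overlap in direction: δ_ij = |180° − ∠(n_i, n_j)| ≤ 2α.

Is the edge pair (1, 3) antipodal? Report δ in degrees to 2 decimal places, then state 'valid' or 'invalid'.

δ = 8.42°, valid

α = atan 0.25 = 14.04°;  2α = 28.07°
edge 1: e_1 = (+2.01, +0.47);  n_1 = (+0.2277, -0.9737)
edge 3: e_3 = (-2.05, -0.17);  n_3 = (-0.0826, +0.9966)
∠(n_1, n_3) = 171.58°
δ = |180° − 171.58°| = 8.42°
8.42° ≤ 2α = 28.07°  →  valid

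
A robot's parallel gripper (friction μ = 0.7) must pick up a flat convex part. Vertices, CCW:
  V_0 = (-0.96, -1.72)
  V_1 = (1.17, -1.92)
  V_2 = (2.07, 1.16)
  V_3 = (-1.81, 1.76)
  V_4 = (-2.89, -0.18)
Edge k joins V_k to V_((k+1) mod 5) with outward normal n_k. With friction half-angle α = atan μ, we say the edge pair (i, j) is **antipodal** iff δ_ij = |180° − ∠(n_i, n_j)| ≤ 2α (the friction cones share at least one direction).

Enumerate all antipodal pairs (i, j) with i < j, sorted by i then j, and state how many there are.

count = 5; pairs: (0,2), (0,3), (1,3), (1,4), (2,4)

α = atan 0.7 = 34.99°;  2α = 69.98°
n_0 = (-0.0935, -0.9956)
n_1 = (+0.9599, -0.2805)
n_2 = (+0.1528, +0.9883)
n_3 = (-0.8737, +0.4864)
n_4 = (-0.6237, -0.7817)
  (0,1): δ = 100.92°  ·
  (0,2): δ = 3.43°  ✓
  (0,3): δ = 66.26°  ✓
  (0,4): δ = 146.78°  ·
  (1,2): δ = 82.50°  ·
  (1,3): δ = 12.82°  ✓
  (1,4): δ = 67.70°  ✓
  (2,3): δ = 110.31°  ·
  (2,4): δ = 29.80°  ✓
  (3,4): δ = 99.48°  ·
antipodal pairs: 5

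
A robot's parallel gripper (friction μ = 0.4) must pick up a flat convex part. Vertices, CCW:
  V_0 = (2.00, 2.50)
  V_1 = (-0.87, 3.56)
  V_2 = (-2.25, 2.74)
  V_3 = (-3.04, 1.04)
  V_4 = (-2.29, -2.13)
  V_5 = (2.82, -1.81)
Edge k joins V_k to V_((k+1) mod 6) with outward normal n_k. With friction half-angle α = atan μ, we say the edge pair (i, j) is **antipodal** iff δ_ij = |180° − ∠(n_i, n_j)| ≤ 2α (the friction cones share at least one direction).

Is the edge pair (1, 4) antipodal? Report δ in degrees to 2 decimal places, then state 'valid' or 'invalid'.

α = atan 0.4 = 21.80°;  2α = 43.60°
edge 1: e_1 = (-1.38, -0.82);  n_1 = (-0.5108, +0.8597)
edge 4: e_4 = (+5.11, +0.32);  n_4 = (+0.0625, -0.9980)
∠(n_1, n_4) = 152.86°
δ = |180° − 152.86°| = 27.14°
27.14° ≤ 2α = 43.60°  →  valid

δ = 27.14°, valid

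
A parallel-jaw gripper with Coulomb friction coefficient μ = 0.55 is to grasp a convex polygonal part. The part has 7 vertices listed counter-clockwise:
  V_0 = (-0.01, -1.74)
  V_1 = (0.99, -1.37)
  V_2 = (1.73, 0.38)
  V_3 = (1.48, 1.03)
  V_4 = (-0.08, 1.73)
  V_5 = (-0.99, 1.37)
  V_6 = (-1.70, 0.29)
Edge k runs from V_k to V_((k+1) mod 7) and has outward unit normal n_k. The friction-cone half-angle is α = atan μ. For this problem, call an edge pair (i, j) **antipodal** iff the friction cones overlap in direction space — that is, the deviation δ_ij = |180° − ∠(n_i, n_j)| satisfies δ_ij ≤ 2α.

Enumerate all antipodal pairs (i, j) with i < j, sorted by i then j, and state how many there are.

count = 8; pairs: (0,3), (0,4), (0,5), (1,4), (1,5), (2,5), (2,6), (3,6)

α = atan 0.55 = 28.81°;  2α = 57.62°
n_0 = (+0.3470, -0.9379)
n_1 = (+0.9210, -0.3895)
n_2 = (+0.9333, +0.3590)
n_3 = (+0.4094, +0.9124)
n_4 = (-0.3679, +0.9299)
n_5 = (-0.8356, +0.5493)
n_6 = (-0.7685, -0.6398)
  (0,1): δ = 133.23°  ·
  (0,2): δ = 89.27°  ·
  (0,3): δ = 44.47°  ✓
  (0,4): δ = 1.28°  ✓
  (0,5): δ = 36.37°  ✓
  (0,6): δ = 109.47°  ·
  (1,2): δ = 136.04°  ·
  (1,3): δ = 91.25°  ·
  (1,4): δ = 45.49°  ✓
  (1,5): δ = 10.40°  ✓
  (1,6): δ = 62.70°  ·
  (2,3): δ = 135.20°  ·
  (2,4): δ = 89.45°  ·
  (2,5): δ = 54.36°  ✓
  (2,6): δ = 18.74°  ✓
  (3,4): δ = 134.25°  ·
  (3,5): δ = 99.15°  ·
  (3,6): δ = 26.06°  ✓
  (4,5): δ = 144.91°  ·
  (4,6): δ = 71.81°  ·
  (5,6): δ = 106.90°  ·
antipodal pairs: 8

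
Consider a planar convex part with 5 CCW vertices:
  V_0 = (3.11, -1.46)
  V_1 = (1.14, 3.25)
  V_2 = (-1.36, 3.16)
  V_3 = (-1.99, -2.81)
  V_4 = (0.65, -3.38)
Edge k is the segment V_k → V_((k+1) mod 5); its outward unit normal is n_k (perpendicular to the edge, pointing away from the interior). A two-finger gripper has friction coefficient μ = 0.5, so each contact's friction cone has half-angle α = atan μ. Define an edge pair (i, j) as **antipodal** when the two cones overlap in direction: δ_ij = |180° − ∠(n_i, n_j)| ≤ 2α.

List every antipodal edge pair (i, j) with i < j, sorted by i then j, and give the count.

α = atan 0.5 = 26.57°;  2α = 53.13°
n_0 = (+0.9226, +0.3859)
n_1 = (-0.0360, +0.9994)
n_2 = (-0.9945, +0.1049)
n_3 = (-0.2110, -0.9775)
n_4 = (+0.6153, -0.7883)
  (0,1): δ = 110.64°  ·
  (0,2): δ = 28.72°  ✓
  (0,3): δ = 55.12°  ·
  (0,4): δ = 105.27°  ·
  (1,2): δ = 98.09°  ·
  (1,3): δ = 14.25°  ✓
  (1,4): δ = 35.91°  ✓
  (2,3): δ = 96.16°  ·
  (2,4): δ = 46.00°  ✓
  (3,4): δ = 129.84°  ·
antipodal pairs: 4

count = 4; pairs: (0,2), (1,3), (1,4), (2,4)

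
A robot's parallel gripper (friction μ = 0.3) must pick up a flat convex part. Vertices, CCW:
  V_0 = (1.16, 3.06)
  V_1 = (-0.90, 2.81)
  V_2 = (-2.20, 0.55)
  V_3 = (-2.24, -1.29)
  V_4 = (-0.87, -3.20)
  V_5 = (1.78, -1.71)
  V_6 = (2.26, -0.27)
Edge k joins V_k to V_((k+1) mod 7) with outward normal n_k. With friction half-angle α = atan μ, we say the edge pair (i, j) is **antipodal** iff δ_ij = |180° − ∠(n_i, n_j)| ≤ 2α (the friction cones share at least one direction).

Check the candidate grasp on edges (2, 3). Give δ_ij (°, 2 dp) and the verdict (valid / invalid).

δ = 143.10°, invalid

α = atan 0.3 = 16.70°;  2α = 33.40°
edge 2: e_2 = (-0.04, -1.84);  n_2 = (-0.9998, +0.0217)
edge 3: e_3 = (+1.37, -1.91);  n_3 = (-0.8126, -0.5828)
∠(n_2, n_3) = 36.90°
δ = |180° − 36.90°| = 143.10°
143.10° > 2α = 33.40°  →  invalid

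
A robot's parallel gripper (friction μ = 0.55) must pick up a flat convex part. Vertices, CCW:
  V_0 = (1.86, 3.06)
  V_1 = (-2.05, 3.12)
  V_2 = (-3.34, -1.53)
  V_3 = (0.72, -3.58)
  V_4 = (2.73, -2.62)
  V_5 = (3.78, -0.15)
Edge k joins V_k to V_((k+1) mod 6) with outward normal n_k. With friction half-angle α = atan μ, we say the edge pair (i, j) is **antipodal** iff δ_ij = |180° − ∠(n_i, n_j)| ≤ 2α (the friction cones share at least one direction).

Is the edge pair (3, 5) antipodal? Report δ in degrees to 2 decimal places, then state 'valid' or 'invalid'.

δ = 84.64°, invalid

α = atan 0.55 = 28.81°;  2α = 57.62°
edge 3: e_3 = (+2.01, +0.96);  n_3 = (+0.4310, -0.9024)
edge 5: e_5 = (-1.92, +3.21);  n_5 = (+0.8582, +0.5133)
∠(n_3, n_5) = 95.36°
δ = |180° − 95.36°| = 84.64°
84.64° > 2α = 57.62°  →  invalid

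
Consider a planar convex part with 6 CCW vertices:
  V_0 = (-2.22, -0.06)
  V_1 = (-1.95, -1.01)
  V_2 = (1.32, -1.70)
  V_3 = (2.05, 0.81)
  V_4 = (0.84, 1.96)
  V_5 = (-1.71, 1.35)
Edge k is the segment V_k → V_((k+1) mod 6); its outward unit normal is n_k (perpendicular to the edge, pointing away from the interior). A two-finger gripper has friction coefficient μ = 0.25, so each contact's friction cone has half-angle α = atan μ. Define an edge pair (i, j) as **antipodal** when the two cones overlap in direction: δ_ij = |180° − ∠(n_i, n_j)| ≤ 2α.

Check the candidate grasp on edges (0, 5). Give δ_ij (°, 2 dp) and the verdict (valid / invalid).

α = atan 0.25 = 14.04°;  2α = 28.07°
edge 0: e_0 = (+0.27, -0.95);  n_0 = (-0.9619, -0.2734)
edge 5: e_5 = (-0.51, -1.41);  n_5 = (-0.9404, +0.3401)
∠(n_0, n_5) = 35.75°
δ = |180° − 35.75°| = 144.25°
144.25° > 2α = 28.07°  →  invalid

δ = 144.25°, invalid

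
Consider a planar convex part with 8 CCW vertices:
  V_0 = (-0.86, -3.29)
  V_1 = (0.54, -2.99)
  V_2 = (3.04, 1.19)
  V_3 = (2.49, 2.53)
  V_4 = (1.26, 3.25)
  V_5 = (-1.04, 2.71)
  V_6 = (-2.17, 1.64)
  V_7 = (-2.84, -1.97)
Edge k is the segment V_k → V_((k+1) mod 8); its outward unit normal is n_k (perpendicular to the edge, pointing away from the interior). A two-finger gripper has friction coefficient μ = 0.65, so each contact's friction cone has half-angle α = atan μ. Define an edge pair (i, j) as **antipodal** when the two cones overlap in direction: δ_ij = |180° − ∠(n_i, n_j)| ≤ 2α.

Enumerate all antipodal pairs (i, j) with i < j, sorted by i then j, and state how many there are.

α = atan 0.65 = 33.02°;  2α = 66.05°
n_0 = (+0.2095, -0.9778)
n_1 = (+0.8582, -0.5133)
n_2 = (+0.9251, +0.3797)
n_3 = (+0.5052, +0.8630)
n_4 = (-0.2286, +0.9735)
n_5 = (-0.6876, +0.7261)
n_6 = (-0.9832, +0.1825)
n_7 = (-0.5547, -0.8321)
  (0,1): δ = 132.98°  ·
  (0,2): δ = 79.78°  ·
  (0,3): δ = 42.44°  ✓
  (0,4): δ = 1.12°  ✓
  (0,5): δ = 31.34°  ✓
  (0,6): δ = 67.39°  ·
  (0,7): δ = 134.22°  ·
  (1,2): δ = 126.80°  ·
  (1,3): δ = 89.46°  ·
  (1,4): δ = 45.90°  ✓
  (1,5): δ = 15.68°  ✓
  (1,6): δ = 20.37°  ✓
  (1,7): δ = 87.19°  ·
  (2,3): δ = 142.66°  ·
  (2,4): δ = 99.10°  ·
  (2,5): δ = 68.88°  ·
  (2,6): δ = 32.83°  ✓
  (2,7): δ = 33.99°  ✓
  (3,4): δ = 136.44°  ·
  (3,5): δ = 106.22°  ·
  (3,6): δ = 70.17°  ·
  (3,7): δ = 3.35°  ✓
  (4,5): δ = 149.77°  ·
  (4,6): δ = 113.73°  ·
  (4,7): δ = 46.90°  ✓
  (5,6): δ = 143.95°  ·
  (5,7): δ = 77.13°  ·
  (6,7): δ = 113.18°  ·
antipodal pairs: 10

count = 10; pairs: (0,3), (0,4), (0,5), (1,4), (1,5), (1,6), (2,6), (2,7), (3,7), (4,7)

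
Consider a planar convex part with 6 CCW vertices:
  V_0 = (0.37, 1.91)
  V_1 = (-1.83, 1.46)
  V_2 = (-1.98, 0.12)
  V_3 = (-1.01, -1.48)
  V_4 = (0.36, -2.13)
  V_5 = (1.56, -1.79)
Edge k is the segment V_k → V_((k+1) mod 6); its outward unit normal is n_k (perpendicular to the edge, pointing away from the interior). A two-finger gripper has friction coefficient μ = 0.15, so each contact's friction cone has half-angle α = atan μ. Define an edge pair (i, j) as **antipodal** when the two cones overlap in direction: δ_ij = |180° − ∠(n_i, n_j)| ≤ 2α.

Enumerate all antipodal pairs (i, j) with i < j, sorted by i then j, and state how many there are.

count = 2; pairs: (0,4), (2,5)

α = atan 0.15 = 8.53°;  2α = 17.06°
n_0 = (-0.2004, +0.9797)
n_1 = (-0.9938, +0.1112)
n_2 = (-0.8551, -0.5184)
n_3 = (-0.4287, -0.9035)
n_4 = (+0.2726, -0.9621)
n_5 = (+0.9520, +0.3062)
  (0,1): δ = 107.95°  ·
  (0,2): δ = 70.33°  ·
  (0,3): δ = 36.94°  ·
  (0,4): δ = 4.26°  ✓
  (0,5): δ = 96.27°  ·
  (1,2): δ = 142.39°  ·
  (1,3): δ = 109.00°  ·
  (1,4): δ = 67.79°  ·
  (1,5): δ = 24.22°  ·
  (2,3): δ = 146.61°  ·
  (2,4): δ = 105.41°  ·
  (2,5): δ = 13.40°  ✓
  (3,4): δ = 138.80°  ·
  (3,5): δ = 46.79°  ·
  (4,5): δ = 87.99°  ·
antipodal pairs: 2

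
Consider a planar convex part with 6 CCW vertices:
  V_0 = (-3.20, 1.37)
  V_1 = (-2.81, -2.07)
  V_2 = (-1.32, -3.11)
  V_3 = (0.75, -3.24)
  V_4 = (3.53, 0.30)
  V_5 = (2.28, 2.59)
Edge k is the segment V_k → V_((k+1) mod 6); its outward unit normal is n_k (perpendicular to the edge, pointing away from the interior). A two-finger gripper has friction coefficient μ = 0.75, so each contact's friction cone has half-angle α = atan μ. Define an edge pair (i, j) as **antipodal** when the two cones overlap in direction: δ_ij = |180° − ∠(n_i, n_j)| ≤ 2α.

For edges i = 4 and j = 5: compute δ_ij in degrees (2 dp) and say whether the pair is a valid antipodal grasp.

δ = 106.08°, invalid

α = atan 0.75 = 36.87°;  2α = 73.74°
edge 4: e_4 = (-1.25, +2.29);  n_4 = (+0.8777, +0.4791)
edge 5: e_5 = (-5.48, -1.22);  n_5 = (-0.2173, +0.9761)
∠(n_4, n_5) = 73.92°
δ = |180° − 73.92°| = 106.08°
106.08° > 2α = 73.74°  →  invalid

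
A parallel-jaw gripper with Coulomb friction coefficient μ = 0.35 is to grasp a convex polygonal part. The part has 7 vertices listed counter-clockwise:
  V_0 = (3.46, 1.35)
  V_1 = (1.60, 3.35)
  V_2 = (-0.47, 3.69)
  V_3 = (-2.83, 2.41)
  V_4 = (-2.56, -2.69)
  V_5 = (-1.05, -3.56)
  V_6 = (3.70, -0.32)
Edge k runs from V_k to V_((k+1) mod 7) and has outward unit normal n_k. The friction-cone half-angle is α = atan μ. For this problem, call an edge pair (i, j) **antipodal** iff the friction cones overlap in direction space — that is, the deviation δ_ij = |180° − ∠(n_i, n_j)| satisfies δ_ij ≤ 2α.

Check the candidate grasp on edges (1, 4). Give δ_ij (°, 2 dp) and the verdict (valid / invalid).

α = atan 0.35 = 19.29°;  2α = 38.58°
edge 1: e_1 = (-2.07, +0.34);  n_1 = (+0.1621, +0.9868)
edge 4: e_4 = (+1.51, -0.87);  n_4 = (-0.4992, -0.8665)
∠(n_1, n_4) = 159.38°
δ = |180° − 159.38°| = 20.62°
20.62° ≤ 2α = 38.58°  →  valid

δ = 20.62°, valid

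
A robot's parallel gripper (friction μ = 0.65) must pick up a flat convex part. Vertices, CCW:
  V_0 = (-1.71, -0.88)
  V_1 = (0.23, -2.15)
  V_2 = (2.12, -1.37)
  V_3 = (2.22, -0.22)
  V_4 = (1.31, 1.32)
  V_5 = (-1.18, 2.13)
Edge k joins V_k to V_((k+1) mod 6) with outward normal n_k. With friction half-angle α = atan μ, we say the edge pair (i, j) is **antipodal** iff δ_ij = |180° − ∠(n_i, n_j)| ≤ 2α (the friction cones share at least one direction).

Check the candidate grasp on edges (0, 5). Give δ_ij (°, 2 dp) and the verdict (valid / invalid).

α = atan 0.65 = 33.02°;  2α = 66.05°
edge 0: e_0 = (+1.94, -1.27);  n_0 = (-0.5477, -0.8367)
edge 5: e_5 = (-0.53, -3.01);  n_5 = (-0.9848, +0.1734)
∠(n_0, n_5) = 66.78°
δ = |180° − 66.78°| = 113.22°
113.22° > 2α = 66.05°  →  invalid

δ = 113.22°, invalid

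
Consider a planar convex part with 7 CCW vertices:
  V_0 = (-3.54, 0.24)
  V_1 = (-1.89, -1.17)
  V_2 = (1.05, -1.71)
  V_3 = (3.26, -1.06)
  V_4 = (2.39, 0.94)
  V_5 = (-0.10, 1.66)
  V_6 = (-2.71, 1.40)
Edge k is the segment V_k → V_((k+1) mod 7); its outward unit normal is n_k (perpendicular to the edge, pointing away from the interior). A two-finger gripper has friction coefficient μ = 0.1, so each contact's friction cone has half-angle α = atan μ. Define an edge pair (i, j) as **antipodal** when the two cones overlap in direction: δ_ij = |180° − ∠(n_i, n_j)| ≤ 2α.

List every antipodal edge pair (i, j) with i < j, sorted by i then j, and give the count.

α = atan 0.1 = 5.71°;  2α = 11.42°
n_0 = (-0.6497, -0.7602)
n_1 = (-0.1807, -0.9835)
n_2 = (+0.2822, -0.9594)
n_3 = (+0.9170, +0.3989)
n_4 = (+0.2778, +0.9606)
n_5 = (-0.0991, +0.9951)
n_6 = (-0.8133, +0.5819)
  (0,1): δ = 149.89°  ·
  (0,2): δ = 123.10°  ·
  (0,3): δ = 25.98°  ·
  (0,4): δ = 24.39°  ·
  (0,5): δ = 46.20°  ·
  (0,6): δ = 94.93°  ·
  (1,2): δ = 153.20°  ·
  (1,3): δ = 56.08°  ·
  (1,4): δ = 5.72°  ✓
  (1,5): δ = 16.10°  ·
  (1,6): δ = 64.82°  ·
  (2,3): δ = 82.88°  ·
  (2,4): δ = 32.52°  ·
  (2,5): δ = 10.70°  ✓
  (2,6): δ = 38.03°  ·
  (3,4): δ = 129.64°  ·
  (3,5): δ = 107.82°  ·
  (3,6): δ = 59.09°  ·
  (4,5): δ = 158.18°  ·
  (4,6): δ = 109.46°  ·
  (5,6): δ = 131.27°  ·
antipodal pairs: 2

count = 2; pairs: (1,4), (2,5)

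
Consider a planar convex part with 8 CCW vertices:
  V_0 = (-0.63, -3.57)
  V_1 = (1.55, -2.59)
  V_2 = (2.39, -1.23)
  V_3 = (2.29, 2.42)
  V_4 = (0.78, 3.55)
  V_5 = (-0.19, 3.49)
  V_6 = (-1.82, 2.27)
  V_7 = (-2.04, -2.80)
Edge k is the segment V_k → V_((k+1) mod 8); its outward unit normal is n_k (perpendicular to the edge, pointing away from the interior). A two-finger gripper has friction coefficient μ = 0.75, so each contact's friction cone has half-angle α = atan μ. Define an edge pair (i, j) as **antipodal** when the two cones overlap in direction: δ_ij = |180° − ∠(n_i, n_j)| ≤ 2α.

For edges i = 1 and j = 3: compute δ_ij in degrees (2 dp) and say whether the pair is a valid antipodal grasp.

δ = 95.11°, invalid

α = atan 0.75 = 36.87°;  2α = 73.74°
edge 1: e_1 = (+0.84, +1.36);  n_1 = (+0.8508, -0.5255)
edge 3: e_3 = (-1.51, +1.13);  n_3 = (+0.5992, +0.8006)
∠(n_1, n_3) = 84.89°
δ = |180° − 84.89°| = 95.11°
95.11° > 2α = 73.74°  →  invalid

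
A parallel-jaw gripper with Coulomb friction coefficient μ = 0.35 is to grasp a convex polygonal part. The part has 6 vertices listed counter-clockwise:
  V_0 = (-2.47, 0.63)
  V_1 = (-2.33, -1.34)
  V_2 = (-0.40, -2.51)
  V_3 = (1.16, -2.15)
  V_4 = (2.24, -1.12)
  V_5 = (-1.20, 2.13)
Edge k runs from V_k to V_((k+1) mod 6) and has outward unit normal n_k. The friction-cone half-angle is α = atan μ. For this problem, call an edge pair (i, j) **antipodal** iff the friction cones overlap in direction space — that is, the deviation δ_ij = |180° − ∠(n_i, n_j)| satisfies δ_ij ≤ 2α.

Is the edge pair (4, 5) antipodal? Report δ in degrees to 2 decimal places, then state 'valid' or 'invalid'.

δ = 86.88°, invalid

α = atan 0.35 = 19.29°;  2α = 38.58°
edge 4: e_4 = (-3.44, +3.25);  n_4 = (+0.6867, +0.7269)
edge 5: e_5 = (-1.27, -1.50);  n_5 = (-0.7632, +0.6462)
∠(n_4, n_5) = 93.12°
δ = |180° − 93.12°| = 86.88°
86.88° > 2α = 38.58°  →  invalid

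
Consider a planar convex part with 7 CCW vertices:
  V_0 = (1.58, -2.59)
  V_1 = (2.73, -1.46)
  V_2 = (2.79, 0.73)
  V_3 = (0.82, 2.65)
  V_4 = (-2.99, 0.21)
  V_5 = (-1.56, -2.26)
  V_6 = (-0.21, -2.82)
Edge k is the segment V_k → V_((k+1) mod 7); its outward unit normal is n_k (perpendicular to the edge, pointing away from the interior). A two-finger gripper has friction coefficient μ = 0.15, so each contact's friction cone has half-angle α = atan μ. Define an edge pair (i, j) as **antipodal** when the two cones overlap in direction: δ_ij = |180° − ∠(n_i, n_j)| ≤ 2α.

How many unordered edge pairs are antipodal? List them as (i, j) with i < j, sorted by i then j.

α = atan 0.15 = 8.53°;  2α = 17.06°
n_0 = (+0.7009, -0.7133)
n_1 = (+0.9996, -0.0274)
n_2 = (+0.6980, +0.7161)
n_3 = (-0.5393, +0.8421)
n_4 = (-0.8654, -0.5010)
n_5 = (-0.3832, -0.9237)
n_6 = (+0.1274, -0.9918)
  (0,1): δ = 136.07°  ·
  (0,2): δ = 88.76°  ·
  (0,3): δ = 11.86°  ✓
  (0,4): δ = 75.57°  ·
  (0,5): δ = 112.97°  ·
  (0,6): δ = 142.82°  ·
  (1,2): δ = 132.69°  ·
  (1,3): δ = 55.79°  ·
  (1,4): δ = 31.64°  ·
  (1,5): δ = 69.04°  ·
  (1,6): δ = 98.89°  ·
  (2,3): δ = 103.10°  ·
  (2,4): δ = 15.67°  ✓
  (2,5): δ = 21.73°  ·
  (2,6): δ = 51.59°  ·
  (3,4): δ = 92.57°  ·
  (3,5): δ = 55.17°  ·
  (3,6): δ = 25.31°  ·
  (4,5): δ = 142.60°  ·
  (4,6): δ = 112.75°  ·
  (5,6): δ = 150.15°  ·
antipodal pairs: 2

count = 2; pairs: (0,3), (2,4)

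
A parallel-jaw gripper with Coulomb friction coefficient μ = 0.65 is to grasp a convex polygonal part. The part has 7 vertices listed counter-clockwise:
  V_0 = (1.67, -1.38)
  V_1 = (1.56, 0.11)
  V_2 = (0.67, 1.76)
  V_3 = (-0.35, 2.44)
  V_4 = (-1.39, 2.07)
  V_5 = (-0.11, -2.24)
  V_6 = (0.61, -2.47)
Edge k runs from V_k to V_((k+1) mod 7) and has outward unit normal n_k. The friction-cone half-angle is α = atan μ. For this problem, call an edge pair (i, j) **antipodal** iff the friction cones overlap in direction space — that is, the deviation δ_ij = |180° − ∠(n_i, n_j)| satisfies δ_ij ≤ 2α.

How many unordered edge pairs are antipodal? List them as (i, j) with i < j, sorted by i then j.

α = atan 0.65 = 33.02°;  2α = 66.05°
n_0 = (+0.9973, +0.0736)
n_1 = (+0.8801, +0.4747)
n_2 = (+0.5547, +0.8321)
n_3 = (-0.3352, +0.9422)
n_4 = (-0.9586, -0.2847)
n_5 = (-0.3043, -0.9526)
n_6 = (+0.7169, -0.6972)
  (0,1): δ = 155.88°  ·
  (0,2): δ = 127.91°  ·
  (0,3): δ = 74.64°  ·
  (0,4): δ = 12.32°  ✓
  (0,5): δ = 68.06°  ·
  (0,6): δ = 131.58°  ·
  (1,2): δ = 152.03°  ·
  (1,3): δ = 98.76°  ·
  (1,4): δ = 11.80°  ✓
  (1,5): δ = 43.94°  ✓
  (1,6): δ = 107.46°  ·
  (2,3): δ = 126.73°  ·
  (2,4): δ = 39.77°  ✓
  (2,5): δ = 15.97°  ✓
  (2,6): δ = 79.49°  ·
  (3,4): δ = 93.04°  ·
  (3,5): δ = 37.30°  ✓
  (3,6): δ = 26.22°  ✓
  (4,5): δ = 124.26°  ·
  (4,6): δ = 60.74°  ✓
  (5,6): δ = 116.48°  ·
antipodal pairs: 8

count = 8; pairs: (0,4), (1,4), (1,5), (2,4), (2,5), (3,5), (3,6), (4,6)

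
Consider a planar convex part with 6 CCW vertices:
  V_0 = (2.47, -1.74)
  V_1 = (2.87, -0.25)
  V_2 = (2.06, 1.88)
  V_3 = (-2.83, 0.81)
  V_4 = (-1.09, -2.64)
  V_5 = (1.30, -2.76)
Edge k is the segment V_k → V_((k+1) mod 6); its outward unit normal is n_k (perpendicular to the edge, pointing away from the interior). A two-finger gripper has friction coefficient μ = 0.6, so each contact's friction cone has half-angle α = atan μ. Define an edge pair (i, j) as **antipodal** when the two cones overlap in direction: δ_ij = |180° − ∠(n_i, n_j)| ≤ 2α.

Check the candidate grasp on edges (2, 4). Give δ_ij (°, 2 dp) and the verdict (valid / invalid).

α = atan 0.6 = 30.96°;  2α = 61.93°
edge 2: e_2 = (-4.89, -1.07);  n_2 = (-0.2138, +0.9769)
edge 4: e_4 = (+2.39, -0.12);  n_4 = (-0.0501, -0.9987)
∠(n_2, n_4) = 164.78°
δ = |180° − 164.78°| = 15.22°
15.22° ≤ 2α = 61.93°  →  valid

δ = 15.22°, valid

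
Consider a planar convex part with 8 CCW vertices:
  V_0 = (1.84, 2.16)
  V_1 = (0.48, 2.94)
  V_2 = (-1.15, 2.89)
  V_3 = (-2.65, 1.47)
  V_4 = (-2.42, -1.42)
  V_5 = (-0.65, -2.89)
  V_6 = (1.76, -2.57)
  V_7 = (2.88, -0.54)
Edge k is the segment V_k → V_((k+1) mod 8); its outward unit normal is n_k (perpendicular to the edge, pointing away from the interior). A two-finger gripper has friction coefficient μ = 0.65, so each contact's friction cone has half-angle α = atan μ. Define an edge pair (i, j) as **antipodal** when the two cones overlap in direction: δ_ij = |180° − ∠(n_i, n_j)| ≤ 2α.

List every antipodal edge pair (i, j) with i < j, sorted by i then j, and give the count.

α = atan 0.65 = 33.02°;  2α = 66.05°
n_0 = (+0.4975, +0.8675)
n_1 = (-0.0307, +0.9995)
n_2 = (-0.6875, +0.7262)
n_3 = (-0.9968, -0.0793)
n_4 = (-0.6389, -0.7693)
n_5 = (+0.1316, -0.9913)
n_6 = (+0.8756, -0.4831)
n_7 = (+0.9332, +0.3594)
  (0,1): δ = 148.41°  ·
  (0,2): δ = 106.73°  ·
  (0,3): δ = 55.61°  ✓
  (0,4): δ = 9.87°  ✓
  (0,5): δ = 37.40°  ✓
  (0,6): δ = 90.95°  ·
  (0,7): δ = 140.90°  ·
  (1,2): δ = 138.33°  ·
  (1,3): δ = 87.21°  ·
  (1,4): δ = 41.47°  ✓
  (1,5): δ = 5.81°  ✓
  (1,6): δ = 59.36°  ✓
  (1,7): δ = 109.31°  ·
  (2,3): δ = 128.88°  ·
  (2,4): δ = 83.14°  ·
  (2,5): δ = 35.87°  ✓
  (2,6): δ = 17.68°  ✓
  (2,7): δ = 67.64°  ·
  (3,4): δ = 134.26°  ·
  (3,5): δ = 86.99°  ·
  (3,6): δ = 33.44°  ✓
  (3,7): δ = 16.52°  ✓
  (4,5): δ = 132.73°  ·
  (4,6): δ = 79.18°  ·
  (4,7): δ = 29.22°  ✓
  (5,6): δ = 126.45°  ·
  (5,7): δ = 76.50°  ·
  (6,7): δ = 130.05°  ·
antipodal pairs: 11

count = 11; pairs: (0,3), (0,4), (0,5), (1,4), (1,5), (1,6), (2,5), (2,6), (3,6), (3,7), (4,7)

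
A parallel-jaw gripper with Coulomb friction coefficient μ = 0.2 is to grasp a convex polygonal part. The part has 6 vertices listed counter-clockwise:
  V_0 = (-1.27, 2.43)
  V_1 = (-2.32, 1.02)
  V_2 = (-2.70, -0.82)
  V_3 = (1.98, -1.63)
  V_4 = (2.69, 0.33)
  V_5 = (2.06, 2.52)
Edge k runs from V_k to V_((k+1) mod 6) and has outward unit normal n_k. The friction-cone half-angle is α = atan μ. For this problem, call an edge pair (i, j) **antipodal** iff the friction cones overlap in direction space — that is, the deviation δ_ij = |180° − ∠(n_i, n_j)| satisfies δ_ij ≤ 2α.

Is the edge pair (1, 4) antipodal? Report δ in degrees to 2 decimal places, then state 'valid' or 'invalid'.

δ = 27.72°, invalid

α = atan 0.2 = 11.31°;  2α = 22.62°
edge 1: e_1 = (-0.38, -1.84);  n_1 = (-0.9793, +0.2023)
edge 4: e_4 = (-0.63, +2.19);  n_4 = (+0.9610, +0.2765)
∠(n_1, n_4) = 152.28°
δ = |180° − 152.28°| = 27.72°
27.72° > 2α = 22.62°  →  invalid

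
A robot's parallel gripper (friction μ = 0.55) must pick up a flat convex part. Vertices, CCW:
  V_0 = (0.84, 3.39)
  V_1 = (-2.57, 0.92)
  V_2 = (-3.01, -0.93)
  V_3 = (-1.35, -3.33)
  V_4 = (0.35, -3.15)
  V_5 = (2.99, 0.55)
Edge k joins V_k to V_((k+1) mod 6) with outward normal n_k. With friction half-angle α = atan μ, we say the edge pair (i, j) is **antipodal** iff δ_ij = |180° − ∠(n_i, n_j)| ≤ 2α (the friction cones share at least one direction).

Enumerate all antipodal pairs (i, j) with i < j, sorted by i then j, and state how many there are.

count = 5; pairs: (0,3), (0,4), (1,4), (1,5), (2,5)

α = atan 0.55 = 28.81°;  2α = 57.62°
n_0 = (-0.5866, +0.8099)
n_1 = (-0.9729, +0.2314)
n_2 = (-0.8224, -0.5689)
n_3 = (+0.1053, -0.9944)
n_4 = (+0.8140, -0.5808)
n_5 = (+0.7973, +0.6036)
  (0,1): δ = 139.30°  ·
  (0,2): δ = 91.25°  ·
  (0,3): δ = 29.87°  ✓
  (0,4): δ = 18.57°  ✓
  (0,5): δ = 91.21°  ·
  (1,2): δ = 131.95°  ·
  (1,3): δ = 70.58°  ·
  (1,4): δ = 22.13°  ✓
  (1,5): δ = 50.51°  ✓
  (2,3): δ = 118.63°  ·
  (2,4): δ = 70.18°  ·
  (2,5): δ = 2.46°  ✓
  (3,4): δ = 131.55°  ·
  (3,5): δ = 58.92°  ·
  (4,5): δ = 107.36°  ·
antipodal pairs: 5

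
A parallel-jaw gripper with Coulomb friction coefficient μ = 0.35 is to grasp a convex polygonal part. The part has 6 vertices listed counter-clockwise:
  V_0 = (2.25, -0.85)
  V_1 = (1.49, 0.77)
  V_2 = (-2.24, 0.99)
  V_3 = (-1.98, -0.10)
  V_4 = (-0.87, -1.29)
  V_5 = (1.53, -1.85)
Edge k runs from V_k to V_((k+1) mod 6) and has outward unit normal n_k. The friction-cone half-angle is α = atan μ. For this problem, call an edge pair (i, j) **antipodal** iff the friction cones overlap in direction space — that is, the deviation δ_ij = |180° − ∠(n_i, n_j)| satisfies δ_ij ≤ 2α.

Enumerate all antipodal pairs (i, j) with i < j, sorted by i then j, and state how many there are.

α = atan 0.35 = 19.29°;  2α = 38.58°
n_0 = (+0.9053, +0.4247)
n_1 = (+0.0589, +0.9983)
n_2 = (-0.9727, -0.2320)
n_3 = (-0.7313, -0.6821)
n_4 = (-0.2272, -0.9738)
n_5 = (+0.8115, -0.5843)
  (0,1): δ = 118.51°  ·
  (0,2): δ = 11.72°  ✓
  (0,3): δ = 17.87°  ✓
  (0,4): δ = 51.73°  ·
  (0,5): δ = 119.11°  ·
  (1,2): δ = 73.21°  ·
  (1,3): δ = 43.62°  ·
  (1,4): δ = 9.76°  ✓
  (1,5): δ = 57.62°  ·
  (2,3): δ = 150.41°  ·
  (2,4): δ = 116.55°  ·
  (2,5): δ = 49.17°  ·
  (3,4): δ = 146.14°  ·
  (3,5): δ = 78.76°  ·
  (4,5): δ = 112.62°  ·
antipodal pairs: 3

count = 3; pairs: (0,2), (0,3), (1,4)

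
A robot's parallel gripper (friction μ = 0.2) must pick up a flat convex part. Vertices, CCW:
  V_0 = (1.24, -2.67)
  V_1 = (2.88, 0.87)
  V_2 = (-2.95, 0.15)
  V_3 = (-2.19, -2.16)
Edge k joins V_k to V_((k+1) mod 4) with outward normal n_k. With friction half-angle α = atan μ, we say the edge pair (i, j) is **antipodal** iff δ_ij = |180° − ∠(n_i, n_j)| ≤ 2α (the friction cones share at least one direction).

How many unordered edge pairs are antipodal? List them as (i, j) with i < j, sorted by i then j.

α = atan 0.2 = 11.31°;  2α = 22.62°
n_0 = (+0.9074, -0.4204)
n_1 = (-0.1226, +0.9925)
n_2 = (-0.9499, -0.3125)
n_3 = (-0.1471, -0.9891)
  (0,1): δ = 58.10°  ·
  (0,2): δ = 43.07°  ·
  (0,3): δ = 106.40°  ·
  (1,2): δ = 78.83°  ·
  (1,3): δ = 15.50°  ✓
  (2,3): δ = 116.67°  ·
antipodal pairs: 1

count = 1; pairs: (1,3)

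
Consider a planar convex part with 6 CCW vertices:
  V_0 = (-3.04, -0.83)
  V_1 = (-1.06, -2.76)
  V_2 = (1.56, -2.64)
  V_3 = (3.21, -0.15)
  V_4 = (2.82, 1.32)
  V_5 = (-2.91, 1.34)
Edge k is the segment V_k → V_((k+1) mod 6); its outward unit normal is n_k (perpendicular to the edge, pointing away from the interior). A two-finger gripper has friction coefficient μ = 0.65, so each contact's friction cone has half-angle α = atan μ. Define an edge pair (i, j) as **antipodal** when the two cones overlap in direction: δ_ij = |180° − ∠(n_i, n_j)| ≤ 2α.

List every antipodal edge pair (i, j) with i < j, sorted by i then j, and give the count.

count = 6; pairs: (0,3), (0,4), (1,4), (2,4), (2,5), (3,5)

α = atan 0.65 = 33.02°;  2α = 66.05°
n_0 = (-0.6980, -0.7161)
n_1 = (+0.0458, -0.9990)
n_2 = (+0.8336, -0.5524)
n_3 = (+0.9666, +0.2564)
n_4 = (+0.0035, +1.0000)
n_5 = (-0.9982, +0.0598)
  (0,1): δ = 133.11°  ·
  (0,2): δ = 79.26°  ·
  (0,3): δ = 30.87°  ✓
  (0,4): δ = 44.07°  ✓
  (0,5): δ = 130.84°  ·
  (1,2): δ = 126.15°  ·
  (1,3): δ = 77.76°  ·
  (1,4): δ = 2.82°  ✓
  (1,5): δ = 83.95°  ·
  (2,3): δ = 131.61°  ·
  (2,4): δ = 56.67°  ✓
  (2,5): δ = 30.10°  ✓
  (3,4): δ = 105.06°  ·
  (3,5): δ = 18.29°  ✓
  (4,5): δ = 93.23°  ·
antipodal pairs: 6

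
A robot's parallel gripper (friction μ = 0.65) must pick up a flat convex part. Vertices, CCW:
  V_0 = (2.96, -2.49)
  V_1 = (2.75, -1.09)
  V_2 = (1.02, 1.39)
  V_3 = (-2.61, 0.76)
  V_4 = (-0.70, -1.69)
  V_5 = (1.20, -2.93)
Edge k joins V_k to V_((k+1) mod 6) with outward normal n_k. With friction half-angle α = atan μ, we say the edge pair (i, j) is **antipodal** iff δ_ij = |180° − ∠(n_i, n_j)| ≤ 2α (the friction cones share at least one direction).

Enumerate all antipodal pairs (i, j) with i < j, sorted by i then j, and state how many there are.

α = atan 0.65 = 33.02°;  2α = 66.05°
n_0 = (+0.9889, +0.1483)
n_1 = (+0.8202, +0.5721)
n_2 = (-0.1710, +0.9853)
n_3 = (-0.7887, -0.6148)
n_4 = (-0.5465, -0.8374)
n_5 = (+0.2425, -0.9701)
  (0,1): δ = 153.63°  ·
  (0,2): δ = 88.68°  ·
  (0,3): δ = 29.41°  ✓
  (0,4): δ = 48.34°  ✓
  (0,5): δ = 95.51°  ·
  (1,2): δ = 115.05°  ·
  (1,3): δ = 3.04°  ✓
  (1,4): δ = 21.97°  ✓
  (1,5): δ = 69.14°  ·
  (2,3): δ = 61.91°  ✓
  (2,4): δ = 42.98°  ✓
  (2,5): δ = 4.19°  ✓
  (3,4): δ = 161.07°  ·
  (3,5): δ = 113.90°  ·
  (4,5): δ = 132.83°  ·
antipodal pairs: 7

count = 7; pairs: (0,3), (0,4), (1,3), (1,4), (2,3), (2,4), (2,5)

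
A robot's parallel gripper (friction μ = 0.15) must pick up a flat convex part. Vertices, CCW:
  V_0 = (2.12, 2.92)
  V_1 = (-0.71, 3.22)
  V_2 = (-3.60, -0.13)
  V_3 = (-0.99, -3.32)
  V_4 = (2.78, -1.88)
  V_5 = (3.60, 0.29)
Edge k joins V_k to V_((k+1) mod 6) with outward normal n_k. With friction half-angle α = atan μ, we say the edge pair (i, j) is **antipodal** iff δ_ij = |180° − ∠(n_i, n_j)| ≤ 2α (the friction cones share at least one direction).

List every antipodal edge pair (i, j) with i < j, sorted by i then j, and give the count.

α = atan 0.15 = 8.53°;  2α = 17.06°
n_0 = (+0.1054, +0.9944)
n_1 = (-0.7572, +0.6532)
n_2 = (-0.7740, -0.6332)
n_3 = (+0.3568, -0.9342)
n_4 = (+0.9354, -0.3535)
n_5 = (+0.8715, +0.4904)
  (0,1): δ = 124.73°  ·
  (0,2): δ = 44.66°  ·
  (0,3): δ = 26.96°  ·
  (0,4): δ = 75.35°  ·
  (0,5): δ = 125.42°  ·
  (1,2): δ = 99.93°  ·
  (1,3): δ = 28.31°  ·
  (1,4): δ = 20.08°  ·
  (1,5): δ = 70.15°  ·
  (2,3): δ = 108.38°  ·
  (2,4): δ = 59.99°  ·
  (2,5): δ = 9.92°  ✓
  (3,4): δ = 131.61°  ·
  (3,5): δ = 81.54°  ·
  (4,5): δ = 129.93°  ·
antipodal pairs: 1

count = 1; pairs: (2,5)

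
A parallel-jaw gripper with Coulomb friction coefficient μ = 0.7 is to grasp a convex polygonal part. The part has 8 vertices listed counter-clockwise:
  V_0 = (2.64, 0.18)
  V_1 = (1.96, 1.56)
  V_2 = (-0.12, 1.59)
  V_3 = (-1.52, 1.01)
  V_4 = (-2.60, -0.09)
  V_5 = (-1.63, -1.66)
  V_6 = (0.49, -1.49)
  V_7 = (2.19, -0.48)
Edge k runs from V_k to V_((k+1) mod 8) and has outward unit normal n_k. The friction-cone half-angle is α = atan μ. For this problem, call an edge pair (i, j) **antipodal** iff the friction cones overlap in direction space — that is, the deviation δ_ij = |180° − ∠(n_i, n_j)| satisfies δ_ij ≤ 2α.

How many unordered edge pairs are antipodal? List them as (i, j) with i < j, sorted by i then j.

count = 13; pairs: (0,4), (0,5), (1,4), (1,5), (1,6), (1,7), (2,5), (2,6), (2,7), (3,5), (3,6), (3,7), (4,7)

α = atan 0.7 = 34.99°;  2α = 69.98°
n_0 = (+0.8970, +0.4420)
n_1 = (+0.0144, +0.9999)
n_2 = (-0.3827, +0.9239)
n_3 = (-0.7136, +0.7006)
n_4 = (-0.8507, -0.5256)
n_5 = (+0.0799, -0.9968)
n_6 = (+0.5108, -0.8597)
n_7 = (+0.8262, -0.5633)
  (0,1): δ = 117.06°  ·
  (0,2): δ = 93.73°  ·
  (0,3): δ = 70.71°  ·
  (0,4): δ = 5.48°  ✓
  (0,5): δ = 68.35°  ✓
  (0,6): δ = 94.48°  ·
  (0,7): δ = 119.48°  ·
  (1,2): δ = 156.67°  ·
  (1,3): δ = 133.65°  ·
  (1,4): δ = 57.46°  ✓
  (1,5): δ = 5.41°  ✓
  (1,6): δ = 31.54°  ✓
  (1,7): δ = 56.54°  ✓
  (2,3): δ = 156.98°  ·
  (2,4): δ = 80.79°  ·
  (2,5): δ = 17.92°  ✓
  (2,6): δ = 8.21°  ✓
  (2,7): δ = 33.21°  ✓
  (3,4): δ = 103.82°  ·
  (3,5): δ = 40.94°  ✓
  (3,6): δ = 14.81°  ✓
  (3,7): δ = 10.19°  ✓
  (4,5): δ = 117.12°  ·
  (4,6): δ = 90.99°  ·
  (4,7): δ = 66.00°  ✓
  (5,6): δ = 153.87°  ·
  (5,7): δ = 128.87°  ·
  (6,7): δ = 155.00°  ·
antipodal pairs: 13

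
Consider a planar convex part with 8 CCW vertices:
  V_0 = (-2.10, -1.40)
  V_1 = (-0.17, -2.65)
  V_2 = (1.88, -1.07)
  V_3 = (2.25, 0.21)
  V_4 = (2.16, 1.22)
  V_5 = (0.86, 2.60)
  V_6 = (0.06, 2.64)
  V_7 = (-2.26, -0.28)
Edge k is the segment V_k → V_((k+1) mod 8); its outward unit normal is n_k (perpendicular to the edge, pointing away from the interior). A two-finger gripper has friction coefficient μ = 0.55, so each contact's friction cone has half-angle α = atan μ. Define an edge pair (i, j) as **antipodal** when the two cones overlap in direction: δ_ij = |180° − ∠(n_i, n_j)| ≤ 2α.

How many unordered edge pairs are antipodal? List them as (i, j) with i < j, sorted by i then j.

α = atan 0.55 = 28.81°;  2α = 57.62°
n_0 = (-0.5436, -0.8393)
n_1 = (+0.6105, -0.7920)
n_2 = (+0.9607, -0.2777)
n_3 = (+0.9961, +0.0888)
n_4 = (+0.7279, +0.6857)
n_5 = (+0.0499, +0.9988)
n_6 = (-0.7830, +0.6221)
n_7 = (-0.9899, -0.1414)
  (0,1): δ = 109.45°  ·
  (0,2): δ = 73.19°  ·
  (0,3): δ = 51.98°  ✓
  (0,4): δ = 13.78°  ✓
  (0,5): δ = 30.07°  ✓
  (0,6): δ = 84.46°  ·
  (0,7): δ = 131.06°  ·
  (1,2): δ = 143.75°  ·
  (1,3): δ = 122.53°  ·
  (1,4): δ = 84.33°  ·
  (1,5): δ = 40.48°  ✓
  (1,6): δ = 13.91°  ✓
  (1,7): δ = 60.51°  ·
  (2,3): δ = 158.79°  ·
  (2,4): δ = 120.59°  ·
  (2,5): δ = 76.74°  ·
  (2,6): δ = 22.35°  ✓
  (2,7): δ = 24.25°  ✓
  (3,4): δ = 141.80°  ·
  (3,5): δ = 97.95°  ·
  (3,6): δ = 43.56°  ✓
  (3,7): δ = 3.04°  ✓
  (4,5): δ = 136.15°  ·
  (4,6): δ = 81.76°  ·
  (4,7): δ = 35.16°  ✓
  (5,6): δ = 125.61°  ·
  (5,7): δ = 79.01°  ·
  (6,7): δ = 133.40°  ·
antipodal pairs: 10

count = 10; pairs: (0,3), (0,4), (0,5), (1,5), (1,6), (2,6), (2,7), (3,6), (3,7), (4,7)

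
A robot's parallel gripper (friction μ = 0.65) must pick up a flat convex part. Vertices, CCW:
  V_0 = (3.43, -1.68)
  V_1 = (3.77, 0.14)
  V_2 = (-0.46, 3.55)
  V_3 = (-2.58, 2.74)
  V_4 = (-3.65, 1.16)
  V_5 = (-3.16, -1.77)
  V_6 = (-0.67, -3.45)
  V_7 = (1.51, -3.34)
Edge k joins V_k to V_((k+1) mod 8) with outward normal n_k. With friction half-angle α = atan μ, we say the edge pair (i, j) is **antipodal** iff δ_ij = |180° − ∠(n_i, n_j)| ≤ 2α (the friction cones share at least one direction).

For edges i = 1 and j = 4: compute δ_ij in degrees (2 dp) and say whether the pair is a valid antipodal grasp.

α = atan 0.65 = 33.02°;  2α = 66.05°
edge 1: e_1 = (-4.23, +3.41);  n_1 = (+0.6276, +0.7785)
edge 4: e_4 = (+0.49, -2.93);  n_4 = (-0.9863, -0.1649)
∠(n_1, n_4) = 138.37°
δ = |180° − 138.37°| = 41.63°
41.63° ≤ 2α = 66.05°  →  valid

δ = 41.63°, valid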